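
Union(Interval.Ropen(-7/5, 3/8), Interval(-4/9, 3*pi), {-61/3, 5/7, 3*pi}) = Union({-61/3}, Interval(-7/5, 3*pi))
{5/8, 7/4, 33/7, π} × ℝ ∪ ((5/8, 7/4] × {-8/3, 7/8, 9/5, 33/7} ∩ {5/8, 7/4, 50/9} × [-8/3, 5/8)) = {5/8, 7/4, 33/7, π} × ℝ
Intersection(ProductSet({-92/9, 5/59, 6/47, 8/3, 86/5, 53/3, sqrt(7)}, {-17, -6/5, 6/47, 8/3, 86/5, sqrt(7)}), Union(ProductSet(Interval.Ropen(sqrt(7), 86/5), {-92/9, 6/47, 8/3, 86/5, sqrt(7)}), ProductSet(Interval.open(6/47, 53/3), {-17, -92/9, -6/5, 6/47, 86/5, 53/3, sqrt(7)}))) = Union(ProductSet({8/3, sqrt(7)}, {6/47, 8/3, 86/5, sqrt(7)}), ProductSet({8/3, 86/5, sqrt(7)}, {-17, -6/5, 6/47, 86/5, sqrt(7)}))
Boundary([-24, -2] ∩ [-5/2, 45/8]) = {-5/2, -2}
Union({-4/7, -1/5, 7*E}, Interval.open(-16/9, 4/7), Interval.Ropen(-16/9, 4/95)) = Union({7*E}, Interval.Ropen(-16/9, 4/7))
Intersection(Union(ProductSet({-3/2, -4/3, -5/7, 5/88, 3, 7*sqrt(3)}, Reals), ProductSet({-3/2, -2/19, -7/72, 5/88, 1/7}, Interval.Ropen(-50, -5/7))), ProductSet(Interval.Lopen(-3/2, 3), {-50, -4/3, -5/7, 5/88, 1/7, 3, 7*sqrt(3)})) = Union(ProductSet({-4/3, -5/7, 5/88, 3}, {-50, -4/3, -5/7, 5/88, 1/7, 3, 7*sqrt(3)}), ProductSet({-2/19, -7/72, 5/88, 1/7}, {-50, -4/3}))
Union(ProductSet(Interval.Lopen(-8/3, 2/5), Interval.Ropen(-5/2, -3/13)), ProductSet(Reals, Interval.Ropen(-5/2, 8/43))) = ProductSet(Reals, Interval.Ropen(-5/2, 8/43))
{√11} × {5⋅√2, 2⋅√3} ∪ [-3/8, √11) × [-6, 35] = ([-3/8, √11) × [-6, 35]) ∪ ({√11} × {5⋅√2, 2⋅√3})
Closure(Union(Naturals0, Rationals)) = Reals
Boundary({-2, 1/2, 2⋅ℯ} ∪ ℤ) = ℤ ∪ {1/2, 2⋅ℯ}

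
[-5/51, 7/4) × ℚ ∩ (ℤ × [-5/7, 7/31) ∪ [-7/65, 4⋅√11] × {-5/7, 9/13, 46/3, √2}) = ([-5/51, 7/4) × {-5/7, 9/13, 46/3}) ∪ ({0, 1} × (ℚ ∩ [-5/7, 7/31)))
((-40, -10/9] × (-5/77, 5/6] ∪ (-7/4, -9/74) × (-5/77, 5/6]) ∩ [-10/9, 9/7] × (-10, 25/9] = [-10/9, -9/74) × (-5/77, 5/6]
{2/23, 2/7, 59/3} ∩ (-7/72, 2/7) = {2/23}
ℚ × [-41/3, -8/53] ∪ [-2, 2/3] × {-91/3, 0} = (ℚ × [-41/3, -8/53]) ∪ ([-2, 2/3] × {-91/3, 0})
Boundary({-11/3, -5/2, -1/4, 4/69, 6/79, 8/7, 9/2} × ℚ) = {-11/3, -5/2, -1/4, 4/69, 6/79, 8/7, 9/2} × ℝ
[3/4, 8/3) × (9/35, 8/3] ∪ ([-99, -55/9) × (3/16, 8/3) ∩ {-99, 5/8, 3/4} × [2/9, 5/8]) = ({-99} × [2/9, 5/8]) ∪ ([3/4, 8/3) × (9/35, 8/3])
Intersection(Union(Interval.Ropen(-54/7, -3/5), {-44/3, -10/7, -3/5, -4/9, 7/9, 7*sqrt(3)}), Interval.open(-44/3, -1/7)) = Union({-4/9}, Interval(-54/7, -3/5))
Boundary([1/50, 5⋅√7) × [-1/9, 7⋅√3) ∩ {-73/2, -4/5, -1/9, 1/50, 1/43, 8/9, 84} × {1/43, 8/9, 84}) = {1/50, 1/43, 8/9} × {1/43, 8/9}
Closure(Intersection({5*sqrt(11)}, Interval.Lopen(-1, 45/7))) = EmptySet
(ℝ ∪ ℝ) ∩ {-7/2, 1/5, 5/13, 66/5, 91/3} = {-7/2, 1/5, 5/13, 66/5, 91/3}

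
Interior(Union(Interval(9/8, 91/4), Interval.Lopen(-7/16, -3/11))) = Union(Interval.open(-7/16, -3/11), Interval.open(9/8, 91/4))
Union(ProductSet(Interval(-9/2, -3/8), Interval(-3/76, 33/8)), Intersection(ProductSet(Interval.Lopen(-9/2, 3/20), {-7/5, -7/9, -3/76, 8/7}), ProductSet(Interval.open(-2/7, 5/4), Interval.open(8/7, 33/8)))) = ProductSet(Interval(-9/2, -3/8), Interval(-3/76, 33/8))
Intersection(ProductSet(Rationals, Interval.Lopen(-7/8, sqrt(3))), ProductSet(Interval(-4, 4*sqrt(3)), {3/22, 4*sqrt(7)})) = ProductSet(Intersection(Interval(-4, 4*sqrt(3)), Rationals), {3/22})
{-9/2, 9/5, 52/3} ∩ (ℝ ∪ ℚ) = {-9/2, 9/5, 52/3}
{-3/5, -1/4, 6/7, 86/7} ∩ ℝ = {-3/5, -1/4, 6/7, 86/7}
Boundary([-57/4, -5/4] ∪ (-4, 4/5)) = {-57/4, 4/5}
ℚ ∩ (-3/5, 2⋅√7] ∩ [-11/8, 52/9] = ℚ ∩ (-3/5, 2⋅√7]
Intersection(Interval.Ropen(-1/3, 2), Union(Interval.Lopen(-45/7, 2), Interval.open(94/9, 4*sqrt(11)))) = Interval.Ropen(-1/3, 2)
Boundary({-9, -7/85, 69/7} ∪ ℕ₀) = {-9, -7/85, 69/7} ∪ ℕ₀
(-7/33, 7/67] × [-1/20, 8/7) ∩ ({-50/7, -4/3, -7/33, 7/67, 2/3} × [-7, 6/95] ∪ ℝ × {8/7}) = {7/67} × [-1/20, 6/95]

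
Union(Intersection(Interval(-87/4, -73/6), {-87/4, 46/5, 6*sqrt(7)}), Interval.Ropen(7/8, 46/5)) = Union({-87/4}, Interval.Ropen(7/8, 46/5))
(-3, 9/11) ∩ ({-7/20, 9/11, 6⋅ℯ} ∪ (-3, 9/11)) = (-3, 9/11)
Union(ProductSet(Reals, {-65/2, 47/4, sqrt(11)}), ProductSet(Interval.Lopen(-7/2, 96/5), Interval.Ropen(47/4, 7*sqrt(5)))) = Union(ProductSet(Interval.Lopen(-7/2, 96/5), Interval.Ropen(47/4, 7*sqrt(5))), ProductSet(Reals, {-65/2, 47/4, sqrt(11)}))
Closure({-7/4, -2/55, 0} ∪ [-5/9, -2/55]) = {-7/4, 0} ∪ [-5/9, -2/55]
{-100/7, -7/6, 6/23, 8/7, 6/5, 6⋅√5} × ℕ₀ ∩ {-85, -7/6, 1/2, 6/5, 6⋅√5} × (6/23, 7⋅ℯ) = {-7/6, 6/5, 6⋅√5} × {1, 2, …, 19}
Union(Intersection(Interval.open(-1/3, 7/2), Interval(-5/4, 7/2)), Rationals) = Union(Interval(-1/3, 7/2), Rationals)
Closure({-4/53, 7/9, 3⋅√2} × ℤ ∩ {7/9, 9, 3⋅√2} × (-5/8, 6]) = {7/9, 3⋅√2} × {0, 1, …, 6}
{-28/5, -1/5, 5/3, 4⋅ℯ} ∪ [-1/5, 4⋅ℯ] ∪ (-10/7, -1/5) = {-28/5} ∪ (-10/7, 4⋅ℯ]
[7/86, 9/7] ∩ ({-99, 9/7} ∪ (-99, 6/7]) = [7/86, 6/7] ∪ {9/7}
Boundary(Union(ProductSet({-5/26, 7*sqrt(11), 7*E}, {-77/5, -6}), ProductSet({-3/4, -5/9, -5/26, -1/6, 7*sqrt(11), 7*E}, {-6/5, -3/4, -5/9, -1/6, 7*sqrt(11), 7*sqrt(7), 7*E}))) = Union(ProductSet({-5/26, 7*sqrt(11), 7*E}, {-77/5, -6}), ProductSet({-3/4, -5/9, -5/26, -1/6, 7*sqrt(11), 7*E}, {-6/5, -3/4, -5/9, -1/6, 7*sqrt(11), 7*sqrt(7), 7*E}))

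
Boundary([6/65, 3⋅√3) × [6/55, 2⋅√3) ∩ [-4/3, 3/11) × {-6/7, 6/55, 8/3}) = [6/65, 3/11] × {6/55, 8/3}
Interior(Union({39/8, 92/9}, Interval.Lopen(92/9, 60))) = Interval.open(92/9, 60)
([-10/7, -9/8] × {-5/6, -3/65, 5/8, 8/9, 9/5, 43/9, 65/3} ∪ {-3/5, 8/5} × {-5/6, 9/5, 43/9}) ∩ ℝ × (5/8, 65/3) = ({-3/5, 8/5} × {9/5, 43/9}) ∪ ([-10/7, -9/8] × {8/9, 9/5, 43/9})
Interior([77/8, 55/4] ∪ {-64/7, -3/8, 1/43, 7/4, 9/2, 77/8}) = (77/8, 55/4)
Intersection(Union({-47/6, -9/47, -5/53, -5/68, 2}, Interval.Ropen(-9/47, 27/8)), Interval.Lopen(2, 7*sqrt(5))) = Interval.open(2, 27/8)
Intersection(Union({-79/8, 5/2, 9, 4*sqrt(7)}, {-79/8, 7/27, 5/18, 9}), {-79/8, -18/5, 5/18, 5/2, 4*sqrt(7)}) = {-79/8, 5/18, 5/2, 4*sqrt(7)}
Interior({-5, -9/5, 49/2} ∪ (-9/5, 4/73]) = (-9/5, 4/73)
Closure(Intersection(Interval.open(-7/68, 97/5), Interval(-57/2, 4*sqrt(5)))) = Interval(-7/68, 4*sqrt(5))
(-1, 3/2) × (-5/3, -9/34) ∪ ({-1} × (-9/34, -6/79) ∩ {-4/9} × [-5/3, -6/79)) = (-1, 3/2) × (-5/3, -9/34)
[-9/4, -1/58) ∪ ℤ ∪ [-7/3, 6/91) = ℤ ∪ [-7/3, 6/91)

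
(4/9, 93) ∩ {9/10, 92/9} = {9/10, 92/9}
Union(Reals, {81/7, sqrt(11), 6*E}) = Reals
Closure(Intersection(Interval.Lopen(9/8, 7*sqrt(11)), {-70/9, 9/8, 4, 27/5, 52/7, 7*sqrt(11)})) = {4, 27/5, 52/7, 7*sqrt(11)}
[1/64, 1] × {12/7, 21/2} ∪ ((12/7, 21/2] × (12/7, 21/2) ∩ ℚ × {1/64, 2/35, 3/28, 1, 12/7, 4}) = ([1/64, 1] × {12/7, 21/2}) ∪ ((ℚ ∩ (12/7, 21/2]) × {4})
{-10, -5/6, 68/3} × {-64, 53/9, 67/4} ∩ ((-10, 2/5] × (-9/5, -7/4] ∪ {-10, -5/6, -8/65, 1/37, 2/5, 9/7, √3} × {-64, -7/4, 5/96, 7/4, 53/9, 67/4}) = {-10, -5/6} × {-64, 53/9, 67/4}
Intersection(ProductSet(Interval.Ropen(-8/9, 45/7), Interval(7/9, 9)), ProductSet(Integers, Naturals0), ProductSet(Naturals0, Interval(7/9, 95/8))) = ProductSet(Range(0, 7, 1), Range(1, 10, 1))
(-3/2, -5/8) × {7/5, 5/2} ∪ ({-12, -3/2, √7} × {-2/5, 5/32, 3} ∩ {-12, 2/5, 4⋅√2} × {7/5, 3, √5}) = ({-12} × {3}) ∪ ((-3/2, -5/8) × {7/5, 5/2})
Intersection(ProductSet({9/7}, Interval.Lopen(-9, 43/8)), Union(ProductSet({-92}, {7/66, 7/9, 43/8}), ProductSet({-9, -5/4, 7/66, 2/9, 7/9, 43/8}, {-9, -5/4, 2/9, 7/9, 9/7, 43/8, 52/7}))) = EmptySet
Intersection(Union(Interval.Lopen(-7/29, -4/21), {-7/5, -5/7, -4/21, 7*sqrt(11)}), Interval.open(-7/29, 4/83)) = Interval.Lopen(-7/29, -4/21)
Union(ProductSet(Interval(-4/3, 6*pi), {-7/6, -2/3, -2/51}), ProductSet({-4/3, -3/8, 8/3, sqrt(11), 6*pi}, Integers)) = Union(ProductSet({-4/3, -3/8, 8/3, sqrt(11), 6*pi}, Integers), ProductSet(Interval(-4/3, 6*pi), {-7/6, -2/3, -2/51}))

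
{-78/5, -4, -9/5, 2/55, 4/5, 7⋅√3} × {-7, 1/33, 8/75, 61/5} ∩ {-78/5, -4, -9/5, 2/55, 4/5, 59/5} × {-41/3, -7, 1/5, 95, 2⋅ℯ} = {-78/5, -4, -9/5, 2/55, 4/5} × {-7}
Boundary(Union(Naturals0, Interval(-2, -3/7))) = Union(Complement(Naturals0, Interval.open(-2, -3/7)), {-2, -3/7})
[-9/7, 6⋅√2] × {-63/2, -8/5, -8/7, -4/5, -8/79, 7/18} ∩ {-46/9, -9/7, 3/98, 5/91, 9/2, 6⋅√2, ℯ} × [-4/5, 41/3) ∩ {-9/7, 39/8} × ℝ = {-9/7} × {-4/5, -8/79, 7/18}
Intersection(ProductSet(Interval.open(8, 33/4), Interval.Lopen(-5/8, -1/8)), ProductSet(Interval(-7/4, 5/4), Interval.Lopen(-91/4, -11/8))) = EmptySet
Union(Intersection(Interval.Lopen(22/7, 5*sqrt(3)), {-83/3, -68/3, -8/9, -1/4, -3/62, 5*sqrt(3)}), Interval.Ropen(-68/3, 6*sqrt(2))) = Union({5*sqrt(3)}, Interval.Ropen(-68/3, 6*sqrt(2)))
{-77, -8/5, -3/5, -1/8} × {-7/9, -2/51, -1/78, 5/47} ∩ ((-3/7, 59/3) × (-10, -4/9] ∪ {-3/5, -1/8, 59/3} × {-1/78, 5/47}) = ({-1/8} × {-7/9}) ∪ ({-3/5, -1/8} × {-1/78, 5/47})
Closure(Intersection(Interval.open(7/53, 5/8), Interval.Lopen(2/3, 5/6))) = EmptySet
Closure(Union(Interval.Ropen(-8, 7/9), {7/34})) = Interval(-8, 7/9)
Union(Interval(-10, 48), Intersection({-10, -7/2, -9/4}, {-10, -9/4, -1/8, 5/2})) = Interval(-10, 48)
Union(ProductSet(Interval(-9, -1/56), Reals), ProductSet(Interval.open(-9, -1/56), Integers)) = ProductSet(Interval(-9, -1/56), Reals)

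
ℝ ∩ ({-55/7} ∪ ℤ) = ℤ ∪ {-55/7}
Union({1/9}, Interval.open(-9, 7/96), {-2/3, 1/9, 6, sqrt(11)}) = Union({1/9, 6, sqrt(11)}, Interval.open(-9, 7/96))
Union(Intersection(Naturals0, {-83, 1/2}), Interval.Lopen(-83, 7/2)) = Interval.Lopen(-83, 7/2)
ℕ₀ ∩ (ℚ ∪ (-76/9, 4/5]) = ℕ₀ ∪ {0}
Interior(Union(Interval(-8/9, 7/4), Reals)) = Interval(-oo, oo)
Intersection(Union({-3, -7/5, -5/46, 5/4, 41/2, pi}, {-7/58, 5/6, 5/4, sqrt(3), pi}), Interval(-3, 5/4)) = {-3, -7/5, -7/58, -5/46, 5/6, 5/4}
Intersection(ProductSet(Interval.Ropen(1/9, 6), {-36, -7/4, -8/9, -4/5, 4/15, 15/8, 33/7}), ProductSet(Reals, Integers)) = ProductSet(Interval.Ropen(1/9, 6), {-36})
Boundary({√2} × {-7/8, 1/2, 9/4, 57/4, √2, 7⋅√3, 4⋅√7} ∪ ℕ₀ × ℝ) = (ℕ₀ × ℝ) ∪ ({√2} × {-7/8, 1/2, 9/4, 57/4, √2, 7⋅√3, 4⋅√7})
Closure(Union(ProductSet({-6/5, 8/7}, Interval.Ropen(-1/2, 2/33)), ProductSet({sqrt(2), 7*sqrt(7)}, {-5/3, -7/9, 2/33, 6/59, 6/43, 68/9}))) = Union(ProductSet({-6/5, 8/7}, Interval(-1/2, 2/33)), ProductSet({sqrt(2), 7*sqrt(7)}, {-5/3, -7/9, 2/33, 6/59, 6/43, 68/9}))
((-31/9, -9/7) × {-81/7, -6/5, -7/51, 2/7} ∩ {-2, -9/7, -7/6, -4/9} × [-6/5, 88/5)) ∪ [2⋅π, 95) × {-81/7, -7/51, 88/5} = ({-2} × {-6/5, -7/51, 2/7}) ∪ ([2⋅π, 95) × {-81/7, -7/51, 88/5})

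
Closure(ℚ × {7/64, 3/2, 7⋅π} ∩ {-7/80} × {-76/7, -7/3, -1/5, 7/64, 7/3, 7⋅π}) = {-7/80} × {7/64, 7⋅π}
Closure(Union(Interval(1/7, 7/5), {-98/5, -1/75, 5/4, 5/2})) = Union({-98/5, -1/75, 5/2}, Interval(1/7, 7/5))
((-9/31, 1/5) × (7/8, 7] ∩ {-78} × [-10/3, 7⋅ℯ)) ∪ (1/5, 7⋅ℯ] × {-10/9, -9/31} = (1/5, 7⋅ℯ] × {-10/9, -9/31}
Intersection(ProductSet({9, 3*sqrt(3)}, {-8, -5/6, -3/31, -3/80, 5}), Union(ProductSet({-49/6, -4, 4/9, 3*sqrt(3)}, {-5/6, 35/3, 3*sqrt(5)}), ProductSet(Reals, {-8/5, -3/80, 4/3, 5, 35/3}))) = Union(ProductSet({3*sqrt(3)}, {-5/6}), ProductSet({9, 3*sqrt(3)}, {-3/80, 5}))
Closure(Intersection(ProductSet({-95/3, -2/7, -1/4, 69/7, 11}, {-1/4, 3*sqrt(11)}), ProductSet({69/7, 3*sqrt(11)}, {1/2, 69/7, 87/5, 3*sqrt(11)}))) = ProductSet({69/7}, {3*sqrt(11)})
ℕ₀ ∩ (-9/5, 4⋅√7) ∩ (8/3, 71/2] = {3, 4, …, 10}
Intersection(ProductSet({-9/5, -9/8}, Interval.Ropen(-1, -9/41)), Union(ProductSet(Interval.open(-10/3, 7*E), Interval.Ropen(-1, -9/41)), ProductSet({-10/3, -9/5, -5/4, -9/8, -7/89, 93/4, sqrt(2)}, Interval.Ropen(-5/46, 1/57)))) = ProductSet({-9/5, -9/8}, Interval.Ropen(-1, -9/41))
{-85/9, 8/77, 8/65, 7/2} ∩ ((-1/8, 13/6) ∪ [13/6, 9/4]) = {8/77, 8/65}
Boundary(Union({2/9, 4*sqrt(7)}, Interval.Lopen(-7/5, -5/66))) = {-7/5, -5/66, 2/9, 4*sqrt(7)}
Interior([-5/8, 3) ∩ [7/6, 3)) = (7/6, 3)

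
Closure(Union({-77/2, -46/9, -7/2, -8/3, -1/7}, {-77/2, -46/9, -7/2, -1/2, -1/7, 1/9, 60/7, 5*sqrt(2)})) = {-77/2, -46/9, -7/2, -8/3, -1/2, -1/7, 1/9, 60/7, 5*sqrt(2)}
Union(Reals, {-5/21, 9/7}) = Reals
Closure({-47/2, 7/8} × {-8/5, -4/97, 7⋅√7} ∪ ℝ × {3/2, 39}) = (ℝ × {3/2, 39}) ∪ ({-47/2, 7/8} × {-8/5, -4/97, 7⋅√7})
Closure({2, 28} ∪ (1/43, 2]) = [1/43, 2] ∪ {28}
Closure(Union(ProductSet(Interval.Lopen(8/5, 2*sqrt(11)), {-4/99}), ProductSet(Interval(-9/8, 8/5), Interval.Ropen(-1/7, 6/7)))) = Union(ProductSet(Interval(-9/8, 8/5), Interval(-1/7, 6/7)), ProductSet(Interval(8/5, 2*sqrt(11)), {-4/99}))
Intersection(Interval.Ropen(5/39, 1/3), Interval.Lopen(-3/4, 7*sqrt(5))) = Interval.Ropen(5/39, 1/3)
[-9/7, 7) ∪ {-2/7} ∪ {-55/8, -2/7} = {-55/8} ∪ [-9/7, 7)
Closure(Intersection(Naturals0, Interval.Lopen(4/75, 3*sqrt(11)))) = Range(1, 10, 1)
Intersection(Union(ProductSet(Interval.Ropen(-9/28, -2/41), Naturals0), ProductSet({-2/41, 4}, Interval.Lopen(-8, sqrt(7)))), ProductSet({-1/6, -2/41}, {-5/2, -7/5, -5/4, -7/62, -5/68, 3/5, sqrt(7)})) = ProductSet({-2/41}, {-5/2, -7/5, -5/4, -7/62, -5/68, 3/5, sqrt(7)})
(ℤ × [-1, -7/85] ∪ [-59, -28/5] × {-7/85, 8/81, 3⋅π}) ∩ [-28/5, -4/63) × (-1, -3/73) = ({-28/5} × {-7/85}) ∪ ({-5, -4, …, -1} × (-1, -7/85])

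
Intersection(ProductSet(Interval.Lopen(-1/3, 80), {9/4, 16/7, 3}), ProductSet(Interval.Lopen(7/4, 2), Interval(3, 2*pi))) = ProductSet(Interval.Lopen(7/4, 2), {3})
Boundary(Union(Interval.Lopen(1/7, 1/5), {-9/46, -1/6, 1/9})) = {-9/46, -1/6, 1/9, 1/7, 1/5}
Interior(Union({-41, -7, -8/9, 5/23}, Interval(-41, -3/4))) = Interval.open(-41, -3/4)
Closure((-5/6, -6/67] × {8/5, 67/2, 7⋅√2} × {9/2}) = [-5/6, -6/67] × {8/5, 67/2, 7⋅√2} × {9/2}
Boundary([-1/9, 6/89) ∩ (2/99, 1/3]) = {2/99, 6/89}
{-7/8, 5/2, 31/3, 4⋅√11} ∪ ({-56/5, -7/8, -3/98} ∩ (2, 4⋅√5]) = {-7/8, 5/2, 31/3, 4⋅√11}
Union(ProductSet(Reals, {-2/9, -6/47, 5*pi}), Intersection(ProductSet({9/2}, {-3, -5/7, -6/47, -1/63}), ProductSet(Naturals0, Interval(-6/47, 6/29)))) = ProductSet(Reals, {-2/9, -6/47, 5*pi})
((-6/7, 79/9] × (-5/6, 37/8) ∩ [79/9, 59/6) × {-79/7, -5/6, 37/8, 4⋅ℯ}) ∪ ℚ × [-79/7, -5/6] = ℚ × [-79/7, -5/6]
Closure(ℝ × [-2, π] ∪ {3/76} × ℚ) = (ℝ × [-2, π]) ∪ ({3/76} × (ℚ ∪ (-∞, -2] ∪ [π, ∞)))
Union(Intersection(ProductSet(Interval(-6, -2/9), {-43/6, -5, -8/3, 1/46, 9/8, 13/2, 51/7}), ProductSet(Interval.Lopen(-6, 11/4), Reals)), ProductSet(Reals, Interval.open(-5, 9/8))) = Union(ProductSet(Interval.Lopen(-6, -2/9), {-43/6, -5, -8/3, 1/46, 9/8, 13/2, 51/7}), ProductSet(Reals, Interval.open(-5, 9/8)))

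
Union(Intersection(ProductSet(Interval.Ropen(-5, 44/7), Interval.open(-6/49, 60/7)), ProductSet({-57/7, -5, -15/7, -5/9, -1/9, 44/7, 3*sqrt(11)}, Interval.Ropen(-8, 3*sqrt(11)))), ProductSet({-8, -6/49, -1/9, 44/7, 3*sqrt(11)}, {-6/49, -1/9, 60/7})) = Union(ProductSet({-5, -15/7, -5/9, -1/9}, Interval.open(-6/49, 60/7)), ProductSet({-8, -6/49, -1/9, 44/7, 3*sqrt(11)}, {-6/49, -1/9, 60/7}))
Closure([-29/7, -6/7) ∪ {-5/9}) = [-29/7, -6/7] ∪ {-5/9}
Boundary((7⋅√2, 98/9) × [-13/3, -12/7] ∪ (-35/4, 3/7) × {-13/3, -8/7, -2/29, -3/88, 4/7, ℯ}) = ({98/9, 7⋅√2} × [-13/3, -12/7]) ∪ ([-35/4, 3/7] × {-13/3, -8/7, -2/29, -3/88, 4/7, ℯ}) ∪ ([7⋅√2, 98/9] × {-13/3, -12/7})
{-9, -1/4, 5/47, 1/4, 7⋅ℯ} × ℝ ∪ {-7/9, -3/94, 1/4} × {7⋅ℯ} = ({-7/9, -3/94, 1/4} × {7⋅ℯ}) ∪ ({-9, -1/4, 5/47, 1/4, 7⋅ℯ} × ℝ)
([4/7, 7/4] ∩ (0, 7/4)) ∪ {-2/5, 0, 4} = {-2/5, 0, 4} ∪ [4/7, 7/4)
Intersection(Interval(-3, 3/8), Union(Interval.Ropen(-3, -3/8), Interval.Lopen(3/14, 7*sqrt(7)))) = Union(Interval.Ropen(-3, -3/8), Interval.Lopen(3/14, 3/8))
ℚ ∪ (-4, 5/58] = ℚ ∪ [-4, 5/58]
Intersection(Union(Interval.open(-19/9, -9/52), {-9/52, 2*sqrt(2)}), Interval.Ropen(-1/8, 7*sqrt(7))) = {2*sqrt(2)}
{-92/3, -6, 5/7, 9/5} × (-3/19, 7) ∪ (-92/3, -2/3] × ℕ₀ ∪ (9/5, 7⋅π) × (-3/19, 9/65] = ((-92/3, -2/3] × ℕ₀) ∪ ({-92/3, -6, 5/7, 9/5} × (-3/19, 7)) ∪ ((9/5, 7⋅π) × (-3/19, 9/65])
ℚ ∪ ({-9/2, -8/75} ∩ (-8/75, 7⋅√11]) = ℚ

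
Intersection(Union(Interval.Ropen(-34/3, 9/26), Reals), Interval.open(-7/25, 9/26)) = Interval.open(-7/25, 9/26)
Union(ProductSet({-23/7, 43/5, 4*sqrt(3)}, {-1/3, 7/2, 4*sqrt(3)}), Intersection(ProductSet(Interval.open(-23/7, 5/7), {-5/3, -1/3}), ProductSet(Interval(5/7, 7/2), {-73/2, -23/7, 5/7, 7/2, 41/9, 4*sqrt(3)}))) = ProductSet({-23/7, 43/5, 4*sqrt(3)}, {-1/3, 7/2, 4*sqrt(3)})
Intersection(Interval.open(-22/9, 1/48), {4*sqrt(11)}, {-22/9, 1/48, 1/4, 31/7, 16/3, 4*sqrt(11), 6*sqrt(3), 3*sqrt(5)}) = EmptySet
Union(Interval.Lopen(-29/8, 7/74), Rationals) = Union(Interval(-29/8, 7/74), Rationals)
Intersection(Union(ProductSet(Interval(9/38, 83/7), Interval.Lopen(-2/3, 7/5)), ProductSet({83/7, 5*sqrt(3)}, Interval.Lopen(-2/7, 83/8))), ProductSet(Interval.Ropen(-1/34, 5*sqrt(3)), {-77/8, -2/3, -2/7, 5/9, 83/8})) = ProductSet(Interval.Ropen(9/38, 5*sqrt(3)), {-2/7, 5/9})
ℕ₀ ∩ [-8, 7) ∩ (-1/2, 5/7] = {0}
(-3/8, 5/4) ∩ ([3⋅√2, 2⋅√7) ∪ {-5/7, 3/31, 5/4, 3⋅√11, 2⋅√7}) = {3/31}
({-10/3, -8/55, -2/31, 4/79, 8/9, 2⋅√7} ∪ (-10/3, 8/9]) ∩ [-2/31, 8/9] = [-2/31, 8/9]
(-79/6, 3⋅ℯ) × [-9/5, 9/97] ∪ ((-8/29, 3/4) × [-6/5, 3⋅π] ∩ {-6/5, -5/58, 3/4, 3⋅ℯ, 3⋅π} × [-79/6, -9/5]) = (-79/6, 3⋅ℯ) × [-9/5, 9/97]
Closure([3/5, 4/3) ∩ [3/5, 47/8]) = [3/5, 4/3]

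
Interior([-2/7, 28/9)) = (-2/7, 28/9)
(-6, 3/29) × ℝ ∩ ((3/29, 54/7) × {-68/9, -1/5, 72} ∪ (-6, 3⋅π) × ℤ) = (-6, 3/29) × ℤ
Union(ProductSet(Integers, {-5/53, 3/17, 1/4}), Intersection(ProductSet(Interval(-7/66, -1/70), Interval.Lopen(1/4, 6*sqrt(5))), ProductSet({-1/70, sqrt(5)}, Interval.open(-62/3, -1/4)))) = ProductSet(Integers, {-5/53, 3/17, 1/4})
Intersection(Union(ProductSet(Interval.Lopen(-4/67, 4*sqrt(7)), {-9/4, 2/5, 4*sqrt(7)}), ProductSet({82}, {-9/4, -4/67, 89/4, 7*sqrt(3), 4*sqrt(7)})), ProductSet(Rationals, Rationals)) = Union(ProductSet({82}, {-9/4, -4/67, 89/4}), ProductSet(Intersection(Interval.Lopen(-4/67, 4*sqrt(7)), Rationals), {-9/4, 2/5}))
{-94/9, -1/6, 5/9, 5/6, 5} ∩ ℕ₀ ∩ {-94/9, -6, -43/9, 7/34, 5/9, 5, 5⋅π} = {5}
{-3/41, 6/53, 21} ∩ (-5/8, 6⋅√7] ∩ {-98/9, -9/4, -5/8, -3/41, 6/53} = {-3/41, 6/53}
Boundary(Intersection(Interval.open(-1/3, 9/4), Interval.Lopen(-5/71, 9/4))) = {-5/71, 9/4}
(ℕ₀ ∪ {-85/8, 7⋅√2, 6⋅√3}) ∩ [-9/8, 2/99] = {0}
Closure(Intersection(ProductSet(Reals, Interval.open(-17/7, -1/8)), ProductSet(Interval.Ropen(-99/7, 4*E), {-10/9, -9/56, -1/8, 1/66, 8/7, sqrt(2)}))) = ProductSet(Interval(-99/7, 4*E), {-10/9, -9/56})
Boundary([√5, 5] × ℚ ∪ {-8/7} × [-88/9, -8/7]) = ({-8/7} × [-88/9, -8/7]) ∪ ([√5, 5] × ℝ)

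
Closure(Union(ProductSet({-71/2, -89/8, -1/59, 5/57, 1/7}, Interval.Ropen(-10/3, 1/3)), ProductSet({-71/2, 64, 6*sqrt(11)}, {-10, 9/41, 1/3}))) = Union(ProductSet({-71/2, 64, 6*sqrt(11)}, {-10, 9/41, 1/3}), ProductSet({-71/2, -89/8, -1/59, 5/57, 1/7}, Interval(-10/3, 1/3)))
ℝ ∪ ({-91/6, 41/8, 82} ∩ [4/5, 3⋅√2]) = ℝ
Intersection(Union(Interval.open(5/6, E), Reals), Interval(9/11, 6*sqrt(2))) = Interval(9/11, 6*sqrt(2))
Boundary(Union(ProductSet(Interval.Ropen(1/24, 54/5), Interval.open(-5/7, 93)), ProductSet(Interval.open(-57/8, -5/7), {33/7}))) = Union(ProductSet({1/24, 54/5}, Interval(-5/7, 93)), ProductSet(Interval(-57/8, -5/7), {33/7}), ProductSet(Interval(1/24, 54/5), {-5/7, 93}))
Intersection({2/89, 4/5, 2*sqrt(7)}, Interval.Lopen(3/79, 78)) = {4/5, 2*sqrt(7)}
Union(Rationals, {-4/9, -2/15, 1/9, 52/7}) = Rationals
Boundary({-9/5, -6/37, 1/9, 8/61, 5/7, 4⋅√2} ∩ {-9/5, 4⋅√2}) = {-9/5, 4⋅√2}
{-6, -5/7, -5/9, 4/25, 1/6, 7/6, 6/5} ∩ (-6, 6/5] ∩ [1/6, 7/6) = {1/6}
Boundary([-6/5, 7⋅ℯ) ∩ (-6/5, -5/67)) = {-6/5, -5/67}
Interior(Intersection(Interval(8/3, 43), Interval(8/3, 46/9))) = Interval.open(8/3, 46/9)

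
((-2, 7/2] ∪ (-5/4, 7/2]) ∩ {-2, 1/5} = {1/5}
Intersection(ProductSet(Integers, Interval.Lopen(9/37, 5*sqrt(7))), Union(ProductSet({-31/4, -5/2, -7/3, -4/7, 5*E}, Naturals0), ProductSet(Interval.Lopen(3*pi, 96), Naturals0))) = ProductSet(Range(10, 97, 1), Range(1, 14, 1))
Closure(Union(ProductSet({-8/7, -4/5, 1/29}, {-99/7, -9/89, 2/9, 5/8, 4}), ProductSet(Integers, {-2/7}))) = Union(ProductSet({-8/7, -4/5, 1/29}, {-99/7, -9/89, 2/9, 5/8, 4}), ProductSet(Integers, {-2/7}))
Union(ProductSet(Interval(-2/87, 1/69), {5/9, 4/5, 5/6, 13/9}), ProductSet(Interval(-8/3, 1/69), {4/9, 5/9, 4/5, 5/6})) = Union(ProductSet(Interval(-8/3, 1/69), {4/9, 5/9, 4/5, 5/6}), ProductSet(Interval(-2/87, 1/69), {5/9, 4/5, 5/6, 13/9}))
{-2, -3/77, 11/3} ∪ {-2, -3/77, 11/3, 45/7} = {-2, -3/77, 11/3, 45/7}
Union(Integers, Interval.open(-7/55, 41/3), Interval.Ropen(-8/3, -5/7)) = Union(Integers, Interval.Ropen(-8/3, -5/7), Interval.open(-7/55, 41/3))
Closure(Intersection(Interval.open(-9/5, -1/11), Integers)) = Range(-1, 0, 1)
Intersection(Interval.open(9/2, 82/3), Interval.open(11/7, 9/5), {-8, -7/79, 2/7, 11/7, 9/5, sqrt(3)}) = EmptySet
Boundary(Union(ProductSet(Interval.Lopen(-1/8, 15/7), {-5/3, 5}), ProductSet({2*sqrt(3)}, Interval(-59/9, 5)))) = Union(ProductSet({2*sqrt(3)}, Interval(-59/9, 5)), ProductSet(Interval(-1/8, 15/7), {-5/3, 5}))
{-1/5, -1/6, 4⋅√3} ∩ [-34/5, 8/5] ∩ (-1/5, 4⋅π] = {-1/6}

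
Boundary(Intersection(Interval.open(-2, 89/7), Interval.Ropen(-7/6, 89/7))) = {-7/6, 89/7}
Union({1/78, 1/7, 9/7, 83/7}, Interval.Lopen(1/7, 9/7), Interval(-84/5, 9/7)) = Union({83/7}, Interval(-84/5, 9/7))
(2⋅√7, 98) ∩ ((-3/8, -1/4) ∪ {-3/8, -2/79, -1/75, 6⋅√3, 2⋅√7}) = {6⋅√3}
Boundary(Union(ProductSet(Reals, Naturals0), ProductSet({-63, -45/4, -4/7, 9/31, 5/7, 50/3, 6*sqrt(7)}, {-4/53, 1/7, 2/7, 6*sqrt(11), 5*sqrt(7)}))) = Union(ProductSet({-63, -45/4, -4/7, 9/31, 5/7, 50/3, 6*sqrt(7)}, {-4/53, 1/7, 2/7, 6*sqrt(11), 5*sqrt(7)}), ProductSet(Reals, Naturals0))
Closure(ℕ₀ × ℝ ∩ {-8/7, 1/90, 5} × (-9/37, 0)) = {5} × [-9/37, 0]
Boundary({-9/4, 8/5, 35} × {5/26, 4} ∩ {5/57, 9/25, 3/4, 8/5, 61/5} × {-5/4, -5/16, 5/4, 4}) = {8/5} × {4}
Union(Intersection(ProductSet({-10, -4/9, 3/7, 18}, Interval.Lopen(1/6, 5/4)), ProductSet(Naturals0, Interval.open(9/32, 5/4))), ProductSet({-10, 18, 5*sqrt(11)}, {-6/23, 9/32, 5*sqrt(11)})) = Union(ProductSet({18}, Interval.open(9/32, 5/4)), ProductSet({-10, 18, 5*sqrt(11)}, {-6/23, 9/32, 5*sqrt(11)}))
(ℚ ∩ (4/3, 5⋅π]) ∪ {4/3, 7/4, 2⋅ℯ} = {4/3, 2⋅ℯ} ∪ (ℚ ∩ (4/3, 5⋅π])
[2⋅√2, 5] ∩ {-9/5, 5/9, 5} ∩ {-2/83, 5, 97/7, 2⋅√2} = {5}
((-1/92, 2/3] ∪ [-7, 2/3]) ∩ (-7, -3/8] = (-7, -3/8]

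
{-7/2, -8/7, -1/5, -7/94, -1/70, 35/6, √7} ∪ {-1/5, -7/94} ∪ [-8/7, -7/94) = {-7/2, -1/70, 35/6, √7} ∪ [-8/7, -7/94]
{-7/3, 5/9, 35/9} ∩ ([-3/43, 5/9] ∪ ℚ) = {-7/3, 5/9, 35/9}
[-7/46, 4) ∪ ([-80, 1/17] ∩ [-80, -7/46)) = [-80, 4)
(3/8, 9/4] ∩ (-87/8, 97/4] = (3/8, 9/4]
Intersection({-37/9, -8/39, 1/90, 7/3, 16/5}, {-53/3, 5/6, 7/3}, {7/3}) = {7/3}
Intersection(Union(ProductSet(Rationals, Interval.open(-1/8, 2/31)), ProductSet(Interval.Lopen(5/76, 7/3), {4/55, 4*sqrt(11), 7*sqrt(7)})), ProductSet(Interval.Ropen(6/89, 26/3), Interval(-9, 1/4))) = Union(ProductSet(Intersection(Interval.Ropen(6/89, 26/3), Rationals), Interval.open(-1/8, 2/31)), ProductSet(Interval(6/89, 7/3), {4/55}))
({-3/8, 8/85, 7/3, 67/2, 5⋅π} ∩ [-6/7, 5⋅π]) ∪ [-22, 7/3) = [-22, 7/3] ∪ {5⋅π}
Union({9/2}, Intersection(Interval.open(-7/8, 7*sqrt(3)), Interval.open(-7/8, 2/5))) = Union({9/2}, Interval.open(-7/8, 2/5))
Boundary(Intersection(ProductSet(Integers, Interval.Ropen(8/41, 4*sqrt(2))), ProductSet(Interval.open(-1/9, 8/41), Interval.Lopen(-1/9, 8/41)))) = ProductSet(Range(0, 1, 1), {8/41})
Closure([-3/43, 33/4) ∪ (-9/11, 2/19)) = [-9/11, 33/4]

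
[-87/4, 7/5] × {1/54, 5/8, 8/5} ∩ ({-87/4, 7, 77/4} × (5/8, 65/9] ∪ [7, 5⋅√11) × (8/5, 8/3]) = {-87/4} × {8/5}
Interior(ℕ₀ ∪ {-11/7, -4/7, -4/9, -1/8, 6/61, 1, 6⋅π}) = ∅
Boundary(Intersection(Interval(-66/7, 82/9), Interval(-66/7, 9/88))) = {-66/7, 9/88}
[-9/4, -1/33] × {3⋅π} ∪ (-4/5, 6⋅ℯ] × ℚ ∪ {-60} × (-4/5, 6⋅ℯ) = ((-4/5, 6⋅ℯ] × ℚ) ∪ ({-60} × (-4/5, 6⋅ℯ)) ∪ ([-9/4, -1/33] × {3⋅π})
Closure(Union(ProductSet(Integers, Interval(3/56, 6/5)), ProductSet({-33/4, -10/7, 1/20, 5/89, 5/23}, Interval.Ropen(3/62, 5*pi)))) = Union(ProductSet({-33/4, -10/7, 1/20, 5/89, 5/23}, Interval(3/62, 5*pi)), ProductSet(Integers, Interval(3/56, 6/5)))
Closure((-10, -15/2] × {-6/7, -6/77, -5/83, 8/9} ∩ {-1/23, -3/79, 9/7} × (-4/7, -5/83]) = ∅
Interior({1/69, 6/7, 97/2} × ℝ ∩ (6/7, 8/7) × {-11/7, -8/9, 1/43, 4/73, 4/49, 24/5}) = ∅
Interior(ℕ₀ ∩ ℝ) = ∅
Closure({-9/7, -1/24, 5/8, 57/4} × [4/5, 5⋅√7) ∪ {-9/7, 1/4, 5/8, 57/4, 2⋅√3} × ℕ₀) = ({-9/7, 1/4, 5/8, 57/4, 2⋅√3} × ℕ₀) ∪ ({-9/7, -1/24, 5/8, 57/4} × [4/5, 5⋅√7])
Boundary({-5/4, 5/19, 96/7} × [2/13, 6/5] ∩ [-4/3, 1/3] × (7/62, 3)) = {-5/4, 5/19} × [2/13, 6/5]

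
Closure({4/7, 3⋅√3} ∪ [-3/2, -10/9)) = [-3/2, -10/9] ∪ {4/7, 3⋅√3}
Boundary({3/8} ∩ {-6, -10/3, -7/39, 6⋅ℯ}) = ∅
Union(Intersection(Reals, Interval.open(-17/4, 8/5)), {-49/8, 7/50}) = Union({-49/8}, Interval.open(-17/4, 8/5))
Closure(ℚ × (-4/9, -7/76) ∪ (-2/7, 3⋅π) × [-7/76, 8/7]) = (ℚ × (-4/9, -7/76)) ∪ ((-∞, ∞) × [-4/9, -7/76]) ∪ ([-2/7, 3⋅π] × [-7/76, 8/7])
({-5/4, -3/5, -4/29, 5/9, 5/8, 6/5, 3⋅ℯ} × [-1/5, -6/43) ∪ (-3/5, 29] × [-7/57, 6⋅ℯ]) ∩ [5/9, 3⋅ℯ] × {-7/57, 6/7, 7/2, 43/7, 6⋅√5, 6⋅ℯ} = [5/9, 3⋅ℯ] × {-7/57, 6/7, 7/2, 43/7, 6⋅√5, 6⋅ℯ}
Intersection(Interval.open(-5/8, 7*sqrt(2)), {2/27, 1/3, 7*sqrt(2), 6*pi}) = {2/27, 1/3}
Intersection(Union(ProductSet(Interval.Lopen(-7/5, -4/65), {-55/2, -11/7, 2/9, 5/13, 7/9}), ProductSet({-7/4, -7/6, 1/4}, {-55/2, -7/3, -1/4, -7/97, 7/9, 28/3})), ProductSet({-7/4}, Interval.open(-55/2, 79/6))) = ProductSet({-7/4}, {-7/3, -1/4, -7/97, 7/9, 28/3})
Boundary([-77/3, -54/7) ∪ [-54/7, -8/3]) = {-77/3, -8/3}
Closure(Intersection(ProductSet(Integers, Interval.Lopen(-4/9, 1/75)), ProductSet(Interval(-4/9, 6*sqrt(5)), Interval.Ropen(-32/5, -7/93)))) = ProductSet(Range(0, 14, 1), Interval(-4/9, -7/93))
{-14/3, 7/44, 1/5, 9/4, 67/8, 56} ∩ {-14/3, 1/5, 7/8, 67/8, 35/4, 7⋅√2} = {-14/3, 1/5, 67/8}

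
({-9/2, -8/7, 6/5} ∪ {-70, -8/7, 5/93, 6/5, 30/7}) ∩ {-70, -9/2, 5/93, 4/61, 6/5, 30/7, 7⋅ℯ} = {-70, -9/2, 5/93, 6/5, 30/7}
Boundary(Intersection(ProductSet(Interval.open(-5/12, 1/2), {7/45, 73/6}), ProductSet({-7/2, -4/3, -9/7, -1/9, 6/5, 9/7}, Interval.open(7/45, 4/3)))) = EmptySet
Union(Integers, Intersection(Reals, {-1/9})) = Union({-1/9}, Integers)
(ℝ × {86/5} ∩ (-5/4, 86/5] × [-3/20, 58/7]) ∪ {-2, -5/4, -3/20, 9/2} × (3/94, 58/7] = {-2, -5/4, -3/20, 9/2} × (3/94, 58/7]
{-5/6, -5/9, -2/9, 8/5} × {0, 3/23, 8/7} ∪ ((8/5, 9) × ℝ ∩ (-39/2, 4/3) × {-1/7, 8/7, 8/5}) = {-5/6, -5/9, -2/9, 8/5} × {0, 3/23, 8/7}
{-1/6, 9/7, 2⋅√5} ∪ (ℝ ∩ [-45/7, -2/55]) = [-45/7, -2/55] ∪ {9/7, 2⋅√5}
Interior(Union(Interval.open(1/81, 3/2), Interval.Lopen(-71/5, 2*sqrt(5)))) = Interval.open(-71/5, 2*sqrt(5))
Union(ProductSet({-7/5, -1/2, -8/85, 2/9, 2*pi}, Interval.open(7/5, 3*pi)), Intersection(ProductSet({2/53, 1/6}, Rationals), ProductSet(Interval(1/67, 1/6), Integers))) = Union(ProductSet({2/53, 1/6}, Integers), ProductSet({-7/5, -1/2, -8/85, 2/9, 2*pi}, Interval.open(7/5, 3*pi)))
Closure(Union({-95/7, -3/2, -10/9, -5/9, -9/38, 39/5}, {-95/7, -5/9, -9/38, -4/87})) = {-95/7, -3/2, -10/9, -5/9, -9/38, -4/87, 39/5}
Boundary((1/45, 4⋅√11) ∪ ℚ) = (-∞, 1/45] ∪ [4⋅√11, ∞)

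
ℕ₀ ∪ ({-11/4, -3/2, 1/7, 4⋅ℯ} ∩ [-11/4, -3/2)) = {-11/4} ∪ ℕ₀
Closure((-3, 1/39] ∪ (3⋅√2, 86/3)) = [-3, 1/39] ∪ [3⋅√2, 86/3]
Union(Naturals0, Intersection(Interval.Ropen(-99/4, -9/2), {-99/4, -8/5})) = Union({-99/4}, Naturals0)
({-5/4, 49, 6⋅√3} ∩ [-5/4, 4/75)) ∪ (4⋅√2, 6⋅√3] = {-5/4} ∪ (4⋅√2, 6⋅√3]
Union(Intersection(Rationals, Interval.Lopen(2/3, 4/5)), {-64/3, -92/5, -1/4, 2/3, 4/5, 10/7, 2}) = Union({-64/3, -92/5, -1/4, 2/3, 10/7, 2}, Intersection(Interval.Lopen(2/3, 4/5), Rationals))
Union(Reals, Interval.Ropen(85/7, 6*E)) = Interval(-oo, oo)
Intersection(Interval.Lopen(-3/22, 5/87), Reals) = Interval.Lopen(-3/22, 5/87)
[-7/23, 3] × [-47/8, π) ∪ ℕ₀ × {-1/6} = (ℕ₀ × {-1/6}) ∪ ([-7/23, 3] × [-47/8, π))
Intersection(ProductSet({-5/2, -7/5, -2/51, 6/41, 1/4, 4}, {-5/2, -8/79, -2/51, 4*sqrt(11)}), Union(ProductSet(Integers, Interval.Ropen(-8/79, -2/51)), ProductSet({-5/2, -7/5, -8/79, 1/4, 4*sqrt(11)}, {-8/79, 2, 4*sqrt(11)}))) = Union(ProductSet({4}, {-8/79}), ProductSet({-5/2, -7/5, 1/4}, {-8/79, 4*sqrt(11)}))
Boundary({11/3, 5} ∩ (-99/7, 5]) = {11/3, 5}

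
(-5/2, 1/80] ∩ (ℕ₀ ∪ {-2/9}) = {-2/9} ∪ {0}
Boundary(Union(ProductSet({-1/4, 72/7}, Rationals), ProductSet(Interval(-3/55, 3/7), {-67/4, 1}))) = Union(ProductSet({-1/4, 72/7}, Reals), ProductSet(Interval(-3/55, 3/7), {-67/4, 1}))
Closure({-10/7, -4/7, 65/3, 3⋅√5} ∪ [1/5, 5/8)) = {-10/7, -4/7, 65/3, 3⋅√5} ∪ [1/5, 5/8]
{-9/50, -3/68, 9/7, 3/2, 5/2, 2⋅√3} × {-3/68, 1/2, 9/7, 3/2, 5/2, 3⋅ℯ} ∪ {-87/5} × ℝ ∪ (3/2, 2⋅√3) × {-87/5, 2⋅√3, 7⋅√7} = ({-87/5} × ℝ) ∪ ({-9/50, -3/68, 9/7, 3/2, 5/2, 2⋅√3} × {-3/68, 1/2, 9/7, 3/2, 5/2, 3⋅ℯ}) ∪ ((3/2, 2⋅√3) × {-87/5, 2⋅√3, 7⋅√7})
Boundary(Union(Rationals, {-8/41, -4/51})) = Reals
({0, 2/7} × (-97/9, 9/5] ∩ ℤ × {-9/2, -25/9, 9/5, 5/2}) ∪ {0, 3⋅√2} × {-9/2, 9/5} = ({0} × {-9/2, -25/9, 9/5}) ∪ ({0, 3⋅√2} × {-9/2, 9/5})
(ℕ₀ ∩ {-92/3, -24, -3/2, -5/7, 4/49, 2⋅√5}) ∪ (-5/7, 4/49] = (-5/7, 4/49]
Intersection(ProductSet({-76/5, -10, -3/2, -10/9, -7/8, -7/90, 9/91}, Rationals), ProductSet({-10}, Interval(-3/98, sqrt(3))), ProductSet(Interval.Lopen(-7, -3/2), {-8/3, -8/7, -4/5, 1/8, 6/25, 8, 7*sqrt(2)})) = EmptySet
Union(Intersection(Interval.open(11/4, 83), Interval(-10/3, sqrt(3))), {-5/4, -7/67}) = {-5/4, -7/67}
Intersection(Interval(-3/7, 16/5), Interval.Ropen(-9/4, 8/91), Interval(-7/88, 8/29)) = Interval.Ropen(-7/88, 8/91)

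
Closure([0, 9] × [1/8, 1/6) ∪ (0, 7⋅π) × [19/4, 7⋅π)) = ([0, 9] × [1/8, 1/6]) ∪ ({0, 7⋅π} × [19/4, 7⋅π]) ∪ ([0, 7⋅π] × {19/4, 7⋅π}) ∪ ((0, 7⋅π) × [19/4, 7⋅π))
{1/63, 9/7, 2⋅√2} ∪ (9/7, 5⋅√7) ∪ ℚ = ℚ ∪ [9/7, 5⋅√7)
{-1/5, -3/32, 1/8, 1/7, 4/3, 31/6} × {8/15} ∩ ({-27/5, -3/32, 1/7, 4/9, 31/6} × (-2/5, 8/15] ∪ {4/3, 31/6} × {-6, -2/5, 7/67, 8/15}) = {-3/32, 1/7, 4/3, 31/6} × {8/15}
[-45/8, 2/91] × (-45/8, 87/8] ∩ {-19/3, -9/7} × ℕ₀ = {-9/7} × {0, 1, …, 10}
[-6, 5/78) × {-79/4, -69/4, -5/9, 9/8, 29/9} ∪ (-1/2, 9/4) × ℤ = ((-1/2, 9/4) × ℤ) ∪ ([-6, 5/78) × {-79/4, -69/4, -5/9, 9/8, 29/9})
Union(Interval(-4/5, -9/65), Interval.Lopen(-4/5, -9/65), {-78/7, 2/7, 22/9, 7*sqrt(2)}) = Union({-78/7, 2/7, 22/9, 7*sqrt(2)}, Interval(-4/5, -9/65))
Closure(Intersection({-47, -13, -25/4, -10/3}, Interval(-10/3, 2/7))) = {-10/3}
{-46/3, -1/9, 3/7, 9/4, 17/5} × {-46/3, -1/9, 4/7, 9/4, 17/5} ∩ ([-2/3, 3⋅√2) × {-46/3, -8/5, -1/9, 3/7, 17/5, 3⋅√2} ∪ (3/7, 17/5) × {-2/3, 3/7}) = {-1/9, 3/7, 9/4, 17/5} × {-46/3, -1/9, 17/5}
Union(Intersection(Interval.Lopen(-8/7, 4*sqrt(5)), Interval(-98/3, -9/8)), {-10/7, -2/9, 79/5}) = Union({-10/7, -2/9, 79/5}, Interval.Lopen(-8/7, -9/8))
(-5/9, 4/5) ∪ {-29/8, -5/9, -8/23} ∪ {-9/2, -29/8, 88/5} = {-9/2, -29/8, 88/5} ∪ [-5/9, 4/5)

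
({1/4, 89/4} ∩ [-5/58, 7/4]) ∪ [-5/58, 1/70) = [-5/58, 1/70) ∪ {1/4}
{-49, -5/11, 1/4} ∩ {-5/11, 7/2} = {-5/11}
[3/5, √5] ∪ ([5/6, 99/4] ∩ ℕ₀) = [3/5, √5] ∪ {1, 2, …, 24}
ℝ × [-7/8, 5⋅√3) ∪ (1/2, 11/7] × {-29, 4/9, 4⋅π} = (ℝ × [-7/8, 5⋅√3)) ∪ ((1/2, 11/7] × {-29, 4/9, 4⋅π})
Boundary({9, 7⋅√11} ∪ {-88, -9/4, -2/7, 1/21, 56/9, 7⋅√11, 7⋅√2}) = {-88, -9/4, -2/7, 1/21, 56/9, 9, 7⋅√11, 7⋅√2}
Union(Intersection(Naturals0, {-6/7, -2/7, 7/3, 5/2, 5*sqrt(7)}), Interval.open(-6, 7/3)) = Interval.open(-6, 7/3)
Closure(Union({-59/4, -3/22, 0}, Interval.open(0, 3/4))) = Union({-59/4, -3/22}, Interval(0, 3/4))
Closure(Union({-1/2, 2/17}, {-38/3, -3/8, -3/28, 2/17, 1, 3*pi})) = {-38/3, -1/2, -3/8, -3/28, 2/17, 1, 3*pi}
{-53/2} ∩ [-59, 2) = {-53/2}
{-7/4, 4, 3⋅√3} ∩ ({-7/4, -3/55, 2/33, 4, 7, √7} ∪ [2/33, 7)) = {-7/4, 4, 3⋅√3}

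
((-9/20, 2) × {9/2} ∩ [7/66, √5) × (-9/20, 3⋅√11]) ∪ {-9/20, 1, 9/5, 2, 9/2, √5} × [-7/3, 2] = ([7/66, 2) × {9/2}) ∪ ({-9/20, 1, 9/5, 2, 9/2, √5} × [-7/3, 2])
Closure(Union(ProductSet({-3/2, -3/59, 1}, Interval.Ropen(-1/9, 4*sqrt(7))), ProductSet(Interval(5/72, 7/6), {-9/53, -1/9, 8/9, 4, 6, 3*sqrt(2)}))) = Union(ProductSet({-3/2, -3/59, 1}, Interval(-1/9, 4*sqrt(7))), ProductSet(Interval(5/72, 7/6), {-9/53, -1/9, 8/9, 4, 6, 3*sqrt(2)}))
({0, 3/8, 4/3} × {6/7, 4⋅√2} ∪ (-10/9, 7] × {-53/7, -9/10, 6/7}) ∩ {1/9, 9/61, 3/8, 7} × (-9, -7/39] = {1/9, 9/61, 3/8, 7} × {-53/7, -9/10}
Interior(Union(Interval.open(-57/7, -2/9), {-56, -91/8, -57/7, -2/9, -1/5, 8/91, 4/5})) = Interval.open(-57/7, -2/9)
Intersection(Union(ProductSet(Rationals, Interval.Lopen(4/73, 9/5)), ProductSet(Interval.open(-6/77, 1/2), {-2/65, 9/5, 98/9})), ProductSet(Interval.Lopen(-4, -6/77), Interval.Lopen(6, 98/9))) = EmptySet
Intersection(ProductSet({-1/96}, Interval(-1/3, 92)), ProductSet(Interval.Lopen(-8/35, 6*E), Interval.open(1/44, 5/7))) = ProductSet({-1/96}, Interval.open(1/44, 5/7))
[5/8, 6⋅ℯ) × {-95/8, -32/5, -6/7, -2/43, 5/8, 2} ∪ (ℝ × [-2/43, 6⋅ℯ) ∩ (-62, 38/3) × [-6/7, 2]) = ((-62, 38/3) × [-2/43, 2]) ∪ ([5/8, 6⋅ℯ) × {-95/8, -32/5, -6/7, -2/43, 5/8, 2})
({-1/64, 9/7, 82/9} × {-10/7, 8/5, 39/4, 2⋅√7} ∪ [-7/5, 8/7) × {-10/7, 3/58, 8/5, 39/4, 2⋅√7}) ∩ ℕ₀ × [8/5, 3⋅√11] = {0, 1} × {8/5, 39/4, 2⋅√7}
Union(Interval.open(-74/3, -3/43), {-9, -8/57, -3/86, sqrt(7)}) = Union({-3/86, sqrt(7)}, Interval.open(-74/3, -3/43))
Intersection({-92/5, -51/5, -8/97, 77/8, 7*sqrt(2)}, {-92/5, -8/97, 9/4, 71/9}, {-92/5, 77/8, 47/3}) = {-92/5}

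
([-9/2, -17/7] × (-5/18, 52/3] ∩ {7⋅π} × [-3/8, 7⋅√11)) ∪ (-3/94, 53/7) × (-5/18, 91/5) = (-3/94, 53/7) × (-5/18, 91/5)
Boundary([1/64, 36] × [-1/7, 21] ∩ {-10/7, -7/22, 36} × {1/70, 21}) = {36} × {1/70, 21}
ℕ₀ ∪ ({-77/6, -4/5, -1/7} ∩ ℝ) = {-77/6, -4/5, -1/7} ∪ ℕ₀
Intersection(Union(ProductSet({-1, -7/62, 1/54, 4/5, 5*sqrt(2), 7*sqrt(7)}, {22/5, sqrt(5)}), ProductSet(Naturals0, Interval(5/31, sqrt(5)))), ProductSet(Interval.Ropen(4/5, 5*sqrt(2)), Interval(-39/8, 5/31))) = ProductSet(Range(1, 8, 1), {5/31})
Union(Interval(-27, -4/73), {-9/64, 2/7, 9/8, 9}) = Union({2/7, 9/8, 9}, Interval(-27, -4/73))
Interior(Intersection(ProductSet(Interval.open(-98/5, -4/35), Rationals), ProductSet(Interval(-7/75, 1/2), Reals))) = EmptySet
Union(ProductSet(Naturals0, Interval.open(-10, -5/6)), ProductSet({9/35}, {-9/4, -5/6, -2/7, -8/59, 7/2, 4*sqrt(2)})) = Union(ProductSet({9/35}, {-9/4, -5/6, -2/7, -8/59, 7/2, 4*sqrt(2)}), ProductSet(Naturals0, Interval.open(-10, -5/6)))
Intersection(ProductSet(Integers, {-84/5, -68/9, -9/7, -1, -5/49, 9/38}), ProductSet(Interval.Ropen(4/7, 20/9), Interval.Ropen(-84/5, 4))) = ProductSet(Range(1, 3, 1), {-84/5, -68/9, -9/7, -1, -5/49, 9/38})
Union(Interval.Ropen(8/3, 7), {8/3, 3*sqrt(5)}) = Interval.Ropen(8/3, 7)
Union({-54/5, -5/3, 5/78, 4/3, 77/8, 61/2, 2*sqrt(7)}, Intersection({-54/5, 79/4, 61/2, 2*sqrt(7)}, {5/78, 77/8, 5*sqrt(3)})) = {-54/5, -5/3, 5/78, 4/3, 77/8, 61/2, 2*sqrt(7)}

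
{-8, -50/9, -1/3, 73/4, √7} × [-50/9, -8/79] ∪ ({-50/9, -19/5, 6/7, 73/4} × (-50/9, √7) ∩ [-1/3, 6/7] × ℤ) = ({6/7} × {-5, -4, …, 2}) ∪ ({-8, -50/9, -1/3, 73/4, √7} × [-50/9, -8/79])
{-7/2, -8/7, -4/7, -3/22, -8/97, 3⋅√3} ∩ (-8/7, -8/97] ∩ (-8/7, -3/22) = {-4/7}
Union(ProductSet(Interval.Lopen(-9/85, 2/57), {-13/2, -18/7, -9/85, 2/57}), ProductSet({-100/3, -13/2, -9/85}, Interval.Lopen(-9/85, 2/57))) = Union(ProductSet({-100/3, -13/2, -9/85}, Interval.Lopen(-9/85, 2/57)), ProductSet(Interval.Lopen(-9/85, 2/57), {-13/2, -18/7, -9/85, 2/57}))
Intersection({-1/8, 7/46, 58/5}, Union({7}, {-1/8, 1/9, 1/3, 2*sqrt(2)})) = {-1/8}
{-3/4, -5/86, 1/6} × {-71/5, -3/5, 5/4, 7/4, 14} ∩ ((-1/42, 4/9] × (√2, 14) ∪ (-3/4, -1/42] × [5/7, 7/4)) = ({-5/86} × {5/4}) ∪ ({1/6} × {7/4})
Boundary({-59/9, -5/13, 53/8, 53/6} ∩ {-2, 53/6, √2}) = {53/6}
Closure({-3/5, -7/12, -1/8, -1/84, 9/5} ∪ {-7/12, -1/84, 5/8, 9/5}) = {-3/5, -7/12, -1/8, -1/84, 5/8, 9/5}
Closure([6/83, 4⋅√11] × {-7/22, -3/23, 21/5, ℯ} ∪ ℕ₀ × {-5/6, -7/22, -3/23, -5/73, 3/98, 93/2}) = (ℕ₀ × {-5/6, -7/22, -3/23, -5/73, 3/98, 93/2}) ∪ ([6/83, 4⋅√11] × {-7/22, -3/23, 21/5, ℯ})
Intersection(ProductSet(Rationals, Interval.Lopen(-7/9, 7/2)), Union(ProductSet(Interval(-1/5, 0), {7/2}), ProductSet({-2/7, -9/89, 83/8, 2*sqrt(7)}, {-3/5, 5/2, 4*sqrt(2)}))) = Union(ProductSet({-2/7, -9/89, 83/8}, {-3/5, 5/2}), ProductSet(Intersection(Interval(-1/5, 0), Rationals), {7/2}))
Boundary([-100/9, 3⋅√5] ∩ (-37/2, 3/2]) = {-100/9, 3/2}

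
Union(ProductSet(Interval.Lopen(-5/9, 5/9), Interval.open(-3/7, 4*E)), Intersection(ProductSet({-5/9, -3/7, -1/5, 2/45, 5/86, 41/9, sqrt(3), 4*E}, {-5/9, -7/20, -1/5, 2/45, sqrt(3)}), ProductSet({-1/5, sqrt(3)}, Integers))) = ProductSet(Interval.Lopen(-5/9, 5/9), Interval.open(-3/7, 4*E))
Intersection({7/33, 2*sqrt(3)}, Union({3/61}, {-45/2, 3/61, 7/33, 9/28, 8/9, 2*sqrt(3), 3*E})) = {7/33, 2*sqrt(3)}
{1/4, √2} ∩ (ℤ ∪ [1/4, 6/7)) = {1/4}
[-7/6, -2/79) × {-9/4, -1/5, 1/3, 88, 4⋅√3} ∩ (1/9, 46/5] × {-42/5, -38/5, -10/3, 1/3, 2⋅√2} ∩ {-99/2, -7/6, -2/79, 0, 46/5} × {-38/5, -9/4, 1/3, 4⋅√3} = ∅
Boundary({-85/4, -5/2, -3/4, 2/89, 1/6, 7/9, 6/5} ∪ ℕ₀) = {-85/4, -5/2, -3/4, 2/89, 1/6, 7/9, 6/5} ∪ ℕ₀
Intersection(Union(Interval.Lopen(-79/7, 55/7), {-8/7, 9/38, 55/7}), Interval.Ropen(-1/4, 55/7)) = Interval.Ropen(-1/4, 55/7)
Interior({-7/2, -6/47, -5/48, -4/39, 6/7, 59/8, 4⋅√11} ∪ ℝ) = ℝ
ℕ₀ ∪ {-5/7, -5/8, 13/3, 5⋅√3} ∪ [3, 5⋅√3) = {-5/7, -5/8} ∪ ℕ₀ ∪ [3, 5⋅√3]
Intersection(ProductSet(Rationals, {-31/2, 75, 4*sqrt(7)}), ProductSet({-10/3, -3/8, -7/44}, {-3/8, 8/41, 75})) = ProductSet({-10/3, -3/8, -7/44}, {75})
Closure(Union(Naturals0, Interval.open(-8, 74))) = Union(Complement(Naturals0, Interval.open(-8, 74)), Interval(-8, 74), Naturals0)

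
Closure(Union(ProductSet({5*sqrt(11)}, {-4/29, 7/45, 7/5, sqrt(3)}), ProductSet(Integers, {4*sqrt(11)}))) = Union(ProductSet({5*sqrt(11)}, {-4/29, 7/45, 7/5, sqrt(3)}), ProductSet(Integers, {4*sqrt(11)}))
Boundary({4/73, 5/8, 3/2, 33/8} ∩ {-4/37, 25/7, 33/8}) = {33/8}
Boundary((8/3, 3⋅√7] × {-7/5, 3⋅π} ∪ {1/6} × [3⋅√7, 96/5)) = ({1/6} × [3⋅√7, 96/5]) ∪ ([8/3, 3⋅√7] × {-7/5, 3⋅π})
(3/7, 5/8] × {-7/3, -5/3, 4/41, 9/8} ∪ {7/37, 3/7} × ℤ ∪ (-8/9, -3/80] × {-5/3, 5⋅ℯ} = ({7/37, 3/7} × ℤ) ∪ ((-8/9, -3/80] × {-5/3, 5⋅ℯ}) ∪ ((3/7, 5/8] × {-7/3, -5/3, 4/41, 9/8})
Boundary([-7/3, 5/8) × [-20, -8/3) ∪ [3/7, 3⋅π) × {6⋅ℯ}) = ({-7/3, 5/8} × [-20, -8/3]) ∪ ([-7/3, 5/8] × {-20, -8/3}) ∪ ([3/7, 3⋅π] × {6⋅ℯ})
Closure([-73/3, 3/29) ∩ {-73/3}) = {-73/3}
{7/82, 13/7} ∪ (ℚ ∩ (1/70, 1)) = {13/7} ∪ (ℚ ∩ (1/70, 1))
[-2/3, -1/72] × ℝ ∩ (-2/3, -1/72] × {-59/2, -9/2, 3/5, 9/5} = (-2/3, -1/72] × {-59/2, -9/2, 3/5, 9/5}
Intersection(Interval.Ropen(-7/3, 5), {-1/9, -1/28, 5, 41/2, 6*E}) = {-1/9, -1/28}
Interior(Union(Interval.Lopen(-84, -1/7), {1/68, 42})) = Interval.open(-84, -1/7)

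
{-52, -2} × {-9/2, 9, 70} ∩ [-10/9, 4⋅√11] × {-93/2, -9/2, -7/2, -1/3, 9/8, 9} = ∅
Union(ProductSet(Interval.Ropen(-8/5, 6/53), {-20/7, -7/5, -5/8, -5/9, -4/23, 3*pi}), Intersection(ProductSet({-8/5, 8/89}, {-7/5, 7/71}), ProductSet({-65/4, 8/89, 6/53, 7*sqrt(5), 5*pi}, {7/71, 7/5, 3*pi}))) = Union(ProductSet({8/89}, {7/71}), ProductSet(Interval.Ropen(-8/5, 6/53), {-20/7, -7/5, -5/8, -5/9, -4/23, 3*pi}))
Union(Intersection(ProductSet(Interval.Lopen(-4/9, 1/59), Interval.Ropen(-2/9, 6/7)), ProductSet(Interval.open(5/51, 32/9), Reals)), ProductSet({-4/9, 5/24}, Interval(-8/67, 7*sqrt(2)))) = ProductSet({-4/9, 5/24}, Interval(-8/67, 7*sqrt(2)))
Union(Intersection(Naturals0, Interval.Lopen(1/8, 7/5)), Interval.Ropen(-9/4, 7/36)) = Union(Interval.Ropen(-9/4, 7/36), Range(1, 2, 1))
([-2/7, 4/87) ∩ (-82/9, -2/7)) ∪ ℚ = ℚ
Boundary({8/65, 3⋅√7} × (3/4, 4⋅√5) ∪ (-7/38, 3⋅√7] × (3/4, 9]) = ({-7/38, 3⋅√7} × [3/4, 9]) ∪ ([-7/38, 3⋅√7] × {3/4, 9})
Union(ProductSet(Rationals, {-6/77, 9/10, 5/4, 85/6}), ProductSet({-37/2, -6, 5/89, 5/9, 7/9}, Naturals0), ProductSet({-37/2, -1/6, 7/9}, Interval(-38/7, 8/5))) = Union(ProductSet({-37/2, -1/6, 7/9}, Interval(-38/7, 8/5)), ProductSet({-37/2, -6, 5/89, 5/9, 7/9}, Naturals0), ProductSet(Rationals, {-6/77, 9/10, 5/4, 85/6}))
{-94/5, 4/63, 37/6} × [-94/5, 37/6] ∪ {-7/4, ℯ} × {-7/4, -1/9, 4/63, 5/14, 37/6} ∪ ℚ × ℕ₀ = (ℚ × ℕ₀) ∪ ({-7/4, ℯ} × {-7/4, -1/9, 4/63, 5/14, 37/6}) ∪ ({-94/5, 4/63, 37/6} × [-94/5, 37/6])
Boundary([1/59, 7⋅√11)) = {1/59, 7⋅√11}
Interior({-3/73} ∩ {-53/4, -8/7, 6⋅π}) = ∅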